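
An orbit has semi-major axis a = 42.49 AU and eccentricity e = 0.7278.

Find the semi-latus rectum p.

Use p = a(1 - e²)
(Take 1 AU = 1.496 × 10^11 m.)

Convert to SI: a = 42.49 AU = 6.3565e+12 m.
p = a (1 − e²).
p = 6.3565e+12 · (1 − (0.7278)²) = 6.3565e+12 · 0.470307 ≈ 2.99e+12 m = 19.98 AU.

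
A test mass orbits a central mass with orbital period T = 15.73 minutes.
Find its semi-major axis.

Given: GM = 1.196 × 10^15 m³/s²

Convert to SI: T = 15.73 minutes = 943.8 s.
Invert Kepler's third law: a = (GM · T² / (4π²))^(1/3).
Substituting T = 943.8 s and GM = 1.196e+15 m³/s²:
a = (1.196e+15 · (943.8)² / (4π²))^(1/3) m
a ≈ 2.999e+06 m = 2.999 Mm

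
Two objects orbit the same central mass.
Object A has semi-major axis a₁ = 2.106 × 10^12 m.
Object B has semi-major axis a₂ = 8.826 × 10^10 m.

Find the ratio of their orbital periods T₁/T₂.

From Kepler's third law, (T₁/T₂)² = (a₁/a₂)³, so T₁/T₂ = (a₁/a₂)^(3/2).
a₁/a₂ = 2.106e+12 / 8.826e+10 = 23.8613.
T₁/T₂ = (23.8613)^(3/2) ≈ 116.6.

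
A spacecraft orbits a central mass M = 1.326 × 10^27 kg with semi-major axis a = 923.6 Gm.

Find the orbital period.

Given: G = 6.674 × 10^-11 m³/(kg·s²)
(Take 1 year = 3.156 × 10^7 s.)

Convert to SI: a = 923.6 Gm = 9.236e+11 m.
GM = G · M = 6.674e-11 · 1.326e+27 = 8.84972e+16 m³/s².
Kepler's third law: T = 2π √(a³ / GM).
Substituting a = 9.236e+11 m and GM = 8.84972e+16 m³/s²:
T = 2π √((9.236e+11)³ / 8.84972e+16) s
T ≈ 1.875e+10 s = 594 years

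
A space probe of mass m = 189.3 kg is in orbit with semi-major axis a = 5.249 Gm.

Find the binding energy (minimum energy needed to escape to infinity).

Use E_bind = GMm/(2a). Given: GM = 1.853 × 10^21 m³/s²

Convert to SI: a = 5.249 Gm = 5.249e+09 m.
Total orbital energy is E = −GMm/(2a); binding energy is E_bind = −E = GMm/(2a).
E_bind = 1.853e+21 · 189.3 / (2 · 5.249e+09) J ≈ 3.341e+13 J = 33.41 TJ.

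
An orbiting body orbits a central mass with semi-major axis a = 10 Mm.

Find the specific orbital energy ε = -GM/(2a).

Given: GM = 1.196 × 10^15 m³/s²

Convert to SI: a = 10 Mm = 1e+07 m.
ε = −GM / (2a).
ε = −1.196e+15 / (2 · 1e+07) J/kg ≈ -5.98e+07 J/kg = -59.8 MJ/kg.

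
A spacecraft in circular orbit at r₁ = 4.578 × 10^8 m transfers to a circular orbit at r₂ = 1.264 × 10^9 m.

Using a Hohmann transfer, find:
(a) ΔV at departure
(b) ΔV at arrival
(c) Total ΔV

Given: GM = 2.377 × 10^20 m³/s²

Transfer semi-major axis: a_t = (r₁ + r₂)/2 = (4.578e+08 + 1.264e+09)/2 = 8.609e+08 m.
Circular speeds: v₁ = √(GM/r₁) = 720571 m/s, v₂ = √(GM/r₂) = 433652 m/s.
Transfer speeds (vis-viva v² = GM(2/r − 1/a_t)): v₁ᵗ = 873120 m/s, v₂ᵗ = 316230 m/s.
(a) ΔV₁ = |v₁ᵗ − v₁| ≈ 1.525e+05 m/s = 152.5 km/s.
(b) ΔV₂ = |v₂ − v₂ᵗ| ≈ 1.174e+05 m/s = 117.4 km/s.
(c) ΔV_total = ΔV₁ + ΔV₂ ≈ 2.7e+05 m/s = 270 km/s.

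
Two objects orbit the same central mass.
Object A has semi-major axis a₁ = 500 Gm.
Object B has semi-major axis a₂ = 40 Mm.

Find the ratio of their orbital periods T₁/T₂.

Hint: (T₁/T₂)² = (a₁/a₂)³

Convert to SI: a₁ = 500 Gm = 5e+11 m; a₂ = 40 Mm = 4e+07 m.
From Kepler's third law, (T₁/T₂)² = (a₁/a₂)³, so T₁/T₂ = (a₁/a₂)^(3/2).
a₁/a₂ = 5e+11 / 4e+07 = 12500.
T₁/T₂ = (12500)^(3/2) ≈ 1.398e+06.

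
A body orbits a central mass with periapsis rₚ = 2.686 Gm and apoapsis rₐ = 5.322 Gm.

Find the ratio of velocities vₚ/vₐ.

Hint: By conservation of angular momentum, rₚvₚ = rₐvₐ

Convert to SI: rₚ = 2.686 Gm = 2.686e+09 m; rₐ = 5.322 Gm = 5.322e+09 m.
Conservation of angular momentum gives rₚvₚ = rₐvₐ, so vₚ/vₐ = rₐ/rₚ.
vₚ/vₐ = 5.322e+09 / 2.686e+09 ≈ 1.981.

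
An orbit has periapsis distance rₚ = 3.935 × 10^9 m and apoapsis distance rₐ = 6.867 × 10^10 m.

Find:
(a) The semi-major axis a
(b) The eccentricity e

(a) a = (rₚ + rₐ) / 2 = (3.935e+09 + 6.867e+10) / 2 ≈ 3.63e+10 m = 3.63 × 10^10 m.
(b) e = (rₐ − rₚ) / (rₐ + rₚ) = (6.867e+10 − 3.935e+09) / (6.867e+10 + 3.935e+09) ≈ 0.8916.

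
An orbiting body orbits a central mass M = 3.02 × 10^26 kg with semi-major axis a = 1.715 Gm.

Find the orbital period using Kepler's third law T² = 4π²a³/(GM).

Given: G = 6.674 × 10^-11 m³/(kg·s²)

Convert to SI: a = 1.715 Gm = 1.715e+09 m.
GM = G · M = 6.674e-11 · 3.02e+26 = 2.01555e+16 m³/s².
Kepler's third law: T = 2π √(a³ / GM).
Substituting a = 1.715e+09 m and GM = 2.01555e+16 m³/s²:
T = 2π √((1.715e+09)³ / 2.01555e+16) s
T ≈ 3.143e+06 s = 36.38 days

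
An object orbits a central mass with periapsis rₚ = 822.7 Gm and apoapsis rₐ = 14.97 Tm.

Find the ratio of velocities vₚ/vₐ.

Convert to SI: rₚ = 822.7 Gm = 8.227e+11 m; rₐ = 14.97 Tm = 1.497e+13 m.
Conservation of angular momentum gives rₚvₚ = rₐvₐ, so vₚ/vₐ = rₐ/rₚ.
vₚ/vₐ = 1.497e+13 / 8.227e+11 ≈ 18.2.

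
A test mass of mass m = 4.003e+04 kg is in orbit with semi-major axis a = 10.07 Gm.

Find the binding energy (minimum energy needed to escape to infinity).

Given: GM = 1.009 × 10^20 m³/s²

Convert to SI: a = 10.07 Gm = 1.007e+10 m.
Total orbital energy is E = −GMm/(2a); binding energy is E_bind = −E = GMm/(2a).
E_bind = 1.009e+20 · 4.003e+04 / (2 · 1.007e+10) J ≈ 2.005e+14 J = 200.5 TJ.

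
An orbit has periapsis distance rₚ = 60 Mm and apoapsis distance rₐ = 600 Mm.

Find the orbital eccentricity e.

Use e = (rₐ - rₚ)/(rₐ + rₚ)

Convert to SI: rₚ = 60 Mm = 6e+07 m; rₐ = 600 Mm = 6e+08 m.
e = (rₐ − rₚ) / (rₐ + rₚ).
e = (6e+08 − 6e+07) / (6e+08 + 6e+07) = 5.4e+08 / 6.6e+08 ≈ 0.8182.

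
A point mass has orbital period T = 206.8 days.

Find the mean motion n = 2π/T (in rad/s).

Convert to SI: T = 206.8 days = 1.78675e+07 s.
n = 2π / T.
n = 2π / 1.78675e+07 s ≈ 3.517e-07 rad/s.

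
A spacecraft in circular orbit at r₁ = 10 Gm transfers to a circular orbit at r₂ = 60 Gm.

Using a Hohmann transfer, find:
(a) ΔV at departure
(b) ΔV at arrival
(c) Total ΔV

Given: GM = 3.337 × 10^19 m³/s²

Convert to SI: r₁ = 10 Gm = 1e+10 m; r₂ = 60 Gm = 6e+10 m.
Transfer semi-major axis: a_t = (r₁ + r₂)/2 = (1e+10 + 6e+10)/2 = 3.5e+10 m.
Circular speeds: v₁ = √(GM/r₁) = 57766.8 m/s, v₂ = √(GM/r₂) = 23583.2 m/s.
Transfer speeds (vis-viva v² = GM(2/r − 1/a_t)): v₁ᵗ = 75634.5 m/s, v₂ᵗ = 12605.7 m/s.
(a) ΔV₁ = |v₁ᵗ − v₁| ≈ 1.787e+04 m/s = 17.87 km/s.
(b) ΔV₂ = |v₂ − v₂ᵗ| ≈ 1.098e+04 m/s = 10.98 km/s.
(c) ΔV_total = ΔV₁ + ΔV₂ ≈ 2.885e+04 m/s = 28.85 km/s.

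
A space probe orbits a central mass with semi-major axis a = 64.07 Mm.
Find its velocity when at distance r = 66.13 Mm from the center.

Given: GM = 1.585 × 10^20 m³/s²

Convert to SI: a = 64.07 Mm = 6.407e+07 m; r = 66.13 Mm = 6.613e+07 m.
Vis-viva: v = √(GM · (2/r − 1/a)).
2/r − 1/a = 2/6.613e+07 − 1/6.407e+07 = 1.46355e-08 m⁻¹.
v = √(1.585e+20 · 1.46355e-08) m/s ≈ 1.523e+06 m/s = 1523 km/s.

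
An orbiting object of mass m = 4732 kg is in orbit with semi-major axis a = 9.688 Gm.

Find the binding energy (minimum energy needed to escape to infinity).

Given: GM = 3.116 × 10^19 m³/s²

Convert to SI: a = 9.688 Gm = 9.688e+09 m.
Total orbital energy is E = −GMm/(2a); binding energy is E_bind = −E = GMm/(2a).
E_bind = 3.116e+19 · 4732 / (2 · 9.688e+09) J ≈ 7.61e+12 J = 7.61 TJ.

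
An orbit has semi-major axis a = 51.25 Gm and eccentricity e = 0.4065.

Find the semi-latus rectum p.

Convert to SI: a = 51.25 Gm = 5.125e+10 m.
p = a (1 − e²).
p = 5.125e+10 · (1 − (0.4065)²) = 5.125e+10 · 0.834758 ≈ 4.278e+10 m = 42.78 Gm.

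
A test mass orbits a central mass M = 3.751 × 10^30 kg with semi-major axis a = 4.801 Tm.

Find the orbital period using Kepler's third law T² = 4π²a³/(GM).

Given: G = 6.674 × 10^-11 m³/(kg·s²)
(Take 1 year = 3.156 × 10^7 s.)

Convert to SI: a = 4.801 Tm = 4.801e+12 m.
GM = G · M = 6.674e-11 · 3.751e+30 = 2.50342e+20 m³/s².
Kepler's third law: T = 2π √(a³ / GM).
Substituting a = 4.801e+12 m and GM = 2.50342e+20 m³/s²:
T = 2π √((4.801e+12)³ / 2.50342e+20) s
T ≈ 4.177e+09 s = 132.4 years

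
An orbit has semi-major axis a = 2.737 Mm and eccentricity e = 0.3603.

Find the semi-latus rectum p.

Convert to SI: a = 2.737 Mm = 2.737e+06 m.
p = a (1 − e²).
p = 2.737e+06 · (1 − (0.3603)²) = 2.737e+06 · 0.870184 ≈ 2.382e+06 m = 2.382 Mm.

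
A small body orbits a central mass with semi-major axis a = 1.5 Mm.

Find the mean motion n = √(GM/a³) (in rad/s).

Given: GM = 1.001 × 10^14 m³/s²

Convert to SI: a = 1.5 Mm = 1.5e+06 m.
n = √(GM / a³).
n = √(1.001e+14 / (1.5e+06)³) rad/s ≈ 0.005446 rad/s.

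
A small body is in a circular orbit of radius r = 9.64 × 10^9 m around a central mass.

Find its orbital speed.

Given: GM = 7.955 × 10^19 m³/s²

For a circular orbit, gravity supplies the centripetal force, so v = √(GM / r).
v = √(7.955e+19 / 9.64e+09) m/s ≈ 9.084e+04 m/s = 90.84 km/s.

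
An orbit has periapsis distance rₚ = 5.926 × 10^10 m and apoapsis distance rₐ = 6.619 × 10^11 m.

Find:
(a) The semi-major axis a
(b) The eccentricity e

(a) a = (rₚ + rₐ) / 2 = (5.926e+10 + 6.619e+11) / 2 ≈ 3.606e+11 m = 3.606 × 10^11 m.
(b) e = (rₐ − rₚ) / (rₐ + rₚ) = (6.619e+11 − 5.926e+10) / (6.619e+11 + 5.926e+10) ≈ 0.8357.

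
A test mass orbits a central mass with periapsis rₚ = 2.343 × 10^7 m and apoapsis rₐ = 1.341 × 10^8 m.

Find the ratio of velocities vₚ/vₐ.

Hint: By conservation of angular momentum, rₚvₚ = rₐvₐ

Conservation of angular momentum gives rₚvₚ = rₐvₐ, so vₚ/vₐ = rₐ/rₚ.
vₚ/vₐ = 1.341e+08 / 2.343e+07 ≈ 5.723.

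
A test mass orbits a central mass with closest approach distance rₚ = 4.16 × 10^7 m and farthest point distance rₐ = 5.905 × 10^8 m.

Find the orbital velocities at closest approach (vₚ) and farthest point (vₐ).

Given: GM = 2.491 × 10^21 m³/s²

Use the vis-viva equation v² = GM(2/r − 1/a) with a = (rₚ + rₐ)/2 = (4.16e+07 + 5.905e+08)/2 = 3.1605e+08 m.
vₚ = √(GM · (2/rₚ − 1/a)) = √(2.491e+21 · (2/4.16e+07 − 1/3.1605e+08)) m/s ≈ 1.058e+07 m/s = 1.058e+04 km/s.
vₐ = √(GM · (2/rₐ − 1/a)) = √(2.491e+21 · (2/5.905e+08 − 1/3.1605e+08)) m/s ≈ 7.452e+05 m/s = 745.2 km/s.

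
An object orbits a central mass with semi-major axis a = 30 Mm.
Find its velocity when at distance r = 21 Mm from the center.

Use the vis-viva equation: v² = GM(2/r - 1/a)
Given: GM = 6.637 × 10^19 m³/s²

Convert to SI: a = 30 Mm = 3e+07 m; r = 21 Mm = 2.1e+07 m.
Vis-viva: v = √(GM · (2/r − 1/a)).
2/r − 1/a = 2/2.1e+07 − 1/3e+07 = 6.19048e-08 m⁻¹.
v = √(6.637e+19 · 6.19048e-08) m/s ≈ 2.027e+06 m/s = 2027 km/s.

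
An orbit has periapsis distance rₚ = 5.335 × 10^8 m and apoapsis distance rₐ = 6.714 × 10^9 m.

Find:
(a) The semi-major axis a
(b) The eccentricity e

(a) a = (rₚ + rₐ) / 2 = (5.335e+08 + 6.714e+09) / 2 ≈ 3.624e+09 m = 3.624 × 10^9 m.
(b) e = (rₐ − rₚ) / (rₐ + rₚ) = (6.714e+09 − 5.335e+08) / (6.714e+09 + 5.335e+08) ≈ 0.8528.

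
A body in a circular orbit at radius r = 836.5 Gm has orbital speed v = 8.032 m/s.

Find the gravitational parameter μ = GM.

Convert to SI: r = 836.5 Gm = 8.365e+11 m.
For a circular orbit v² = GM/r, so GM = v² · r.
GM = (8.032)² · 8.365e+11 m³/s² ≈ 5.397e+13 m³/s² = 5.397 × 10^13 m³/s².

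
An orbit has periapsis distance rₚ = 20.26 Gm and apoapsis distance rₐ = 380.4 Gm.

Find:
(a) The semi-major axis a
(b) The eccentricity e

Convert to SI: rₚ = 20.26 Gm = 2.026e+10 m; rₐ = 380.4 Gm = 3.804e+11 m.
(a) a = (rₚ + rₐ) / 2 = (2.026e+10 + 3.804e+11) / 2 ≈ 2.003e+11 m = 200.3 Gm.
(b) e = (rₐ − rₚ) / (rₐ + rₚ) = (3.804e+11 − 2.026e+10) / (3.804e+11 + 2.026e+10) ≈ 0.8989.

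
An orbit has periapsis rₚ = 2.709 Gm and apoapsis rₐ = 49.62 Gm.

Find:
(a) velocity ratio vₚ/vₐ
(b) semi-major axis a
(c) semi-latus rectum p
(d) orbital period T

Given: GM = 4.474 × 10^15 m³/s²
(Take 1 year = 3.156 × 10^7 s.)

Convert to SI: rₚ = 2.709 Gm = 2.709e+09 m; rₐ = 49.62 Gm = 4.962e+10 m.
(a) Conservation of angular momentum (rₚvₚ = rₐvₐ) gives vₚ/vₐ = rₐ/rₚ = 4.962e+10/2.709e+09 ≈ 18.32
(b) a = (rₚ + rₐ)/2 = (2.709e+09 + 4.962e+10)/2 ≈ 2.616e+10 m
(c) From a = (rₚ + rₐ)/2 = 2.61645e+10 m and e = (rₐ − rₚ)/(rₐ + rₚ) = 0.896463, p = a(1 − e²) = 2.61645e+10 · (1 − (0.896463)²) ≈ 5.138e+09 m
(d) With a = (rₚ + rₐ)/2 = 2.61645e+10 m, T = 2π √(a³/GM) = 2π √((2.61645e+10)³/4.474e+15) s ≈ 3.976e+08 s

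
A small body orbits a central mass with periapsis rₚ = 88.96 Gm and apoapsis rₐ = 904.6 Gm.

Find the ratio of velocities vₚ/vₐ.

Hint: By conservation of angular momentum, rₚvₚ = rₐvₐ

Convert to SI: rₚ = 88.96 Gm = 8.896e+10 m; rₐ = 904.6 Gm = 9.046e+11 m.
Conservation of angular momentum gives rₚvₚ = rₐvₐ, so vₚ/vₐ = rₐ/rₚ.
vₚ/vₐ = 9.046e+11 / 8.896e+10 ≈ 10.17.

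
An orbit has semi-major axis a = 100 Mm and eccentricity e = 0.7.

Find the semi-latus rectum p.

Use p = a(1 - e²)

Convert to SI: a = 100 Mm = 1e+08 m.
p = a (1 − e²).
p = 1e+08 · (1 − (0.7)²) = 1e+08 · 0.51 ≈ 5.1e+07 m = 51 Mm.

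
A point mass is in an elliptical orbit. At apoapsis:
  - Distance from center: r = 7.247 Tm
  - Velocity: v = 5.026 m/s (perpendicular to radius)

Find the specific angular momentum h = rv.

Convert to SI: r = 7.247 Tm = 7.247e+12 m.
With v perpendicular to r, h = r · v.
h = 7.247e+12 · 5.026 m²/s ≈ 3.642e+13 m²/s.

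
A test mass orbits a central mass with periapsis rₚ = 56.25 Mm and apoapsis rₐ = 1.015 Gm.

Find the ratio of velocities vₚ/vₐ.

Convert to SI: rₚ = 56.25 Mm = 5.625e+07 m; rₐ = 1.015 Gm = 1.015e+09 m.
Conservation of angular momentum gives rₚvₚ = rₐvₐ, so vₚ/vₐ = rₐ/rₚ.
vₚ/vₐ = 1.015e+09 / 5.625e+07 ≈ 18.04.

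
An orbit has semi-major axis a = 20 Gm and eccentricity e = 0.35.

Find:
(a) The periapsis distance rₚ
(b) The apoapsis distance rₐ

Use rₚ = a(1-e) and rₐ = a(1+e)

Convert to SI: a = 20 Gm = 2e+10 m.
(a) rₚ = a(1 − e) = 2e+10 · (1 − 0.35) = 2e+10 · 0.65 ≈ 1.3e+10 m = 13 Gm.
(b) rₐ = a(1 + e) = 2e+10 · (1 + 0.35) = 2e+10 · 1.35 ≈ 2.7e+10 m = 27 Gm.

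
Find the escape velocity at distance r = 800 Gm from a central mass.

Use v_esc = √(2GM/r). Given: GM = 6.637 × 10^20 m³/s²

Convert to SI: r = 800 Gm = 8e+11 m.
Escape velocity comes from setting total energy to zero: ½v² − GM/r = 0 ⇒ v_esc = √(2GM / r).
v_esc = √(2 · 6.637e+20 / 8e+11) m/s ≈ 4.073e+04 m/s = 40.73 km/s.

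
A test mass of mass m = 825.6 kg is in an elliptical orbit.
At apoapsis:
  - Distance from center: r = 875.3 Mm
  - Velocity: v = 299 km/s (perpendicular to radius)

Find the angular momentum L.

Convert to SI: r = 875.3 Mm = 8.753e+08 m; v = 299 km/s = 299000 m/s.
Since v is perpendicular to r, L = m · v · r.
L = 825.6 · 299000 · 8.753e+08 kg·m²/s ≈ 2.161e+17 kg·m²/s.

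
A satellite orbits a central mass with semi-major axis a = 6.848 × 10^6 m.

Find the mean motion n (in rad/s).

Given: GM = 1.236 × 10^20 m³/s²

n = √(GM / a³).
n = √(1.236e+20 / (6.848e+06)³) rad/s ≈ 0.6204 rad/s.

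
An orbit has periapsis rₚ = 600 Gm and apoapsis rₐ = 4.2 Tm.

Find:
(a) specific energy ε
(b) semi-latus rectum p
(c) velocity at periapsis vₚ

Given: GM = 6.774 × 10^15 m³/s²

Convert to SI: rₚ = 600 Gm = 6e+11 m; rₐ = 4.2 Tm = 4.2e+12 m.
(a) With a = (rₚ + rₐ)/2 = 2.4e+12 m, ε = −GM/(2a) = −6.774e+15/(2 · 2.4e+12) J/kg ≈ -1411 J/kg
(b) From a = (rₚ + rₐ)/2 = 2.4e+12 m and e = (rₐ − rₚ)/(rₐ + rₚ) = 0.75, p = a(1 − e²) = 2.4e+12 · (1 − (0.75)²) ≈ 1.05e+12 m
(c) With a = (rₚ + rₐ)/2 = 2.4e+12 m, vₚ = √(GM (2/rₚ − 1/a)) = √(6.774e+15 · (2/6e+11 − 1/2.4e+12)) m/s ≈ 140.6 m/s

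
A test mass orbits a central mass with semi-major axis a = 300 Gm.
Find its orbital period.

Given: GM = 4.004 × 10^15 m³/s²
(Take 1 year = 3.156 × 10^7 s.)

Convert to SI: a = 300 Gm = 3e+11 m.
Kepler's third law: T = 2π √(a³ / GM).
Substituting a = 3e+11 m and GM = 4.004e+15 m³/s²:
T = 2π √((3e+11)³ / 4.004e+15) s
T ≈ 1.632e+10 s = 517 years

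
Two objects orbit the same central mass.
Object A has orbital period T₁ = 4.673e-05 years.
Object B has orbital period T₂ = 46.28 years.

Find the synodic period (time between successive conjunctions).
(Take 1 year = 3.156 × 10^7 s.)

Convert to SI: T₁ = 4.673e-05 years = 1474.8 s; T₂ = 46.28 years = 1.4606e+09 s.
T_syn = |T₁ · T₂ / (T₁ − T₂)|.
T_syn = |1474.8 · 1.4606e+09 / (1474.8 − 1.4606e+09)| s ≈ 1475 s = 4.673e-05 years.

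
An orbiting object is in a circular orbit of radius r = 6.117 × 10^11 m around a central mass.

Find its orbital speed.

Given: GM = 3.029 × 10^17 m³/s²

For a circular orbit, gravity supplies the centripetal force, so v = √(GM / r).
v = √(3.029e+17 / 6.117e+11) m/s ≈ 703.7 m/s = 703.7 m/s.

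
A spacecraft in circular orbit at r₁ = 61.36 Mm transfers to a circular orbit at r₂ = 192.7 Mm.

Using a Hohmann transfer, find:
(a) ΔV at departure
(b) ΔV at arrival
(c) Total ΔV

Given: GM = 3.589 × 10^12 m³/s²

Convert to SI: r₁ = 61.36 Mm = 6.136e+07 m; r₂ = 192.7 Mm = 1.927e+08 m.
Transfer semi-major axis: a_t = (r₁ + r₂)/2 = (6.136e+07 + 1.927e+08)/2 = 1.2703e+08 m.
Circular speeds: v₁ = √(GM/r₁) = 241.849 m/s, v₂ = √(GM/r₂) = 136.473 m/s.
Transfer speeds (vis-viva v² = GM(2/r − 1/a_t)): v₁ᵗ = 297.873 m/s, v₂ᵗ = 94.8496 m/s.
(a) ΔV₁ = |v₁ᵗ − v₁| ≈ 56.02 m/s = 56.02 m/s.
(b) ΔV₂ = |v₂ − v₂ᵗ| ≈ 41.62 m/s = 41.62 m/s.
(c) ΔV_total = ΔV₁ + ΔV₂ ≈ 97.65 m/s = 97.65 m/s.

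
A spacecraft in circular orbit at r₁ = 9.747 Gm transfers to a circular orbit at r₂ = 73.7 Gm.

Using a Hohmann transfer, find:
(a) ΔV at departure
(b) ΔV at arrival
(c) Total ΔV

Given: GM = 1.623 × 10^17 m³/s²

Convert to SI: r₁ = 9.747 Gm = 9.747e+09 m; r₂ = 73.7 Gm = 7.37e+10 m.
Transfer semi-major axis: a_t = (r₁ + r₂)/2 = (9.747e+09 + 7.37e+10)/2 = 4.17235e+10 m.
Circular speeds: v₁ = √(GM/r₁) = 4080.6 m/s, v₂ = √(GM/r₂) = 1483.97 m/s.
Transfer speeds (vis-viva v² = GM(2/r − 1/a_t)): v₁ᵗ = 5423.34 m/s, v₂ᵗ = 717.25 m/s.
(a) ΔV₁ = |v₁ᵗ − v₁| ≈ 1343 m/s = 1.343 km/s.
(b) ΔV₂ = |v₂ − v₂ᵗ| ≈ 766.7 m/s = 766.7 m/s.
(c) ΔV_total = ΔV₁ + ΔV₂ ≈ 2109 m/s = 2.109 km/s.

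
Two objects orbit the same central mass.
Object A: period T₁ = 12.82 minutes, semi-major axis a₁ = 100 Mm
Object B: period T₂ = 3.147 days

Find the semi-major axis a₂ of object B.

Convert to SI: T₁ = 12.82 minutes = 769.2 s; a₁ = 100 Mm = 1e+08 m; T₂ = 3.147 days = 271901 s.
Kepler's third law: (T₁/T₂)² = (a₁/a₂)³ ⇒ a₂ = a₁ · (T₂/T₁)^(2/3).
T₂/T₁ = 271901 / 769.2 = 353.485.
a₂ = 1e+08 · (353.485)^(2/3) m ≈ 4.999e+09 m = 4.999 Gm.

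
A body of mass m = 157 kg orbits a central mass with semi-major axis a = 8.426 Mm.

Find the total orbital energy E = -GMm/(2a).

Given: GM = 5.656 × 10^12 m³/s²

Convert to SI: a = 8.426 Mm = 8.426e+06 m.
E = −GMm / (2a).
E = −5.656e+12 · 157 / (2 · 8.426e+06) J ≈ -5.269e+07 J = -52.69 MJ.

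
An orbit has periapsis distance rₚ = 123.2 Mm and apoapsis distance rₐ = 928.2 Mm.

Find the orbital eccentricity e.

Convert to SI: rₚ = 123.2 Mm = 1.232e+08 m; rₐ = 928.2 Mm = 9.282e+08 m.
e = (rₐ − rₚ) / (rₐ + rₚ).
e = (9.282e+08 − 1.232e+08) / (9.282e+08 + 1.232e+08) = 8.05e+08 / 1.0514e+09 ≈ 0.7656.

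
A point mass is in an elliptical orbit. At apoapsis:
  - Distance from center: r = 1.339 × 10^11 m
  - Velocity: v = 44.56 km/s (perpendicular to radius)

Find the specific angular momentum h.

Convert to SI: v = 44.56 km/s = 44560 m/s.
With v perpendicular to r, h = r · v.
h = 1.339e+11 · 44560 m²/s ≈ 5.967e+15 m²/s.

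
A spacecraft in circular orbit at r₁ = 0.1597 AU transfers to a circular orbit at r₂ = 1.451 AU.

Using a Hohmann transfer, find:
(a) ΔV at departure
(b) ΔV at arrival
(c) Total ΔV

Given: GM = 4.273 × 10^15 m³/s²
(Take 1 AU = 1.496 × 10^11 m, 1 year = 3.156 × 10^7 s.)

Convert to SI: r₁ = 0.1597 AU = 2.38911e+10 m; r₂ = 1.451 AU = 2.1707e+11 m.
Transfer semi-major axis: a_t = (r₁ + r₂)/2 = (2.38911e+10 + 2.1707e+11)/2 = 1.2048e+11 m.
Circular speeds: v₁ = √(GM/r₁) = 422.91 m/s, v₂ = √(GM/r₂) = 140.303 m/s.
Transfer speeds (vis-viva v² = GM(2/r − 1/a_t)): v₁ᵗ = 567.662 m/s, v₂ᵗ = 62.478 m/s.
(a) ΔV₁ = |v₁ᵗ − v₁| ≈ 144.8 m/s = 0.03054 AU/year.
(b) ΔV₂ = |v₂ − v₂ᵗ| ≈ 77.83 m/s = 0.01642 AU/year.
(c) ΔV_total = ΔV₁ + ΔV₂ ≈ 222.6 m/s = 0.04696 AU/year.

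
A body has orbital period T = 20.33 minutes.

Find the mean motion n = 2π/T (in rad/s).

Convert to SI: T = 20.33 minutes = 1219.8 s.
n = 2π / T.
n = 2π / 1219.8 s ≈ 0.005151 rad/s.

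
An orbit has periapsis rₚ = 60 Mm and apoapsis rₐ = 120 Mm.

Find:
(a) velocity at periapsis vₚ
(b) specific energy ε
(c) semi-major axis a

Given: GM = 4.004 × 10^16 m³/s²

Convert to SI: rₚ = 60 Mm = 6e+07 m; rₐ = 120 Mm = 1.2e+08 m.
(a) With a = (rₚ + rₐ)/2 = 9e+07 m, vₚ = √(GM (2/rₚ − 1/a)) = √(4.004e+16 · (2/6e+07 − 1/9e+07)) m/s ≈ 2.983e+04 m/s
(b) With a = (rₚ + rₐ)/2 = 9e+07 m, ε = −GM/(2a) = −4.004e+16/(2 · 9e+07) J/kg ≈ -2.224e+08 J/kg
(c) a = (rₚ + rₐ)/2 = (6e+07 + 1.2e+08)/2 ≈ 9e+07 m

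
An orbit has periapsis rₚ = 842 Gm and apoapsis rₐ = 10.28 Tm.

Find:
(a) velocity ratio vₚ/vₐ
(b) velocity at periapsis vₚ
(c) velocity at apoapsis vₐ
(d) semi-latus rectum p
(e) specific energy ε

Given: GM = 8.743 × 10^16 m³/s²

Convert to SI: rₚ = 842 Gm = 8.42e+11 m; rₐ = 10.28 Tm = 1.028e+13 m.
(a) Conservation of angular momentum (rₚvₚ = rₐvₐ) gives vₚ/vₐ = rₐ/rₚ = 1.028e+13/8.42e+11 ≈ 12.21
(b) With a = (rₚ + rₐ)/2 = 5.561e+12 m, vₚ = √(GM (2/rₚ − 1/a)) = √(8.743e+16 · (2/8.42e+11 − 1/5.561e+12)) m/s ≈ 438.1 m/s
(c) With a = (rₚ + rₐ)/2 = 5.561e+12 m, vₐ = √(GM (2/rₐ − 1/a)) = √(8.743e+16 · (2/1.028e+13 − 1/5.561e+12)) m/s ≈ 35.89 m/s
(d) From a = (rₚ + rₐ)/2 = 5.561e+12 m and e = (rₐ − rₚ)/(rₐ + rₚ) = 0.848588, p = a(1 − e²) = 5.561e+12 · (1 − (0.848588)²) ≈ 1.557e+12 m
(e) With a = (rₚ + rₐ)/2 = 5.561e+12 m, ε = −GM/(2a) = −8.743e+16/(2 · 5.561e+12) J/kg ≈ -7861 J/kg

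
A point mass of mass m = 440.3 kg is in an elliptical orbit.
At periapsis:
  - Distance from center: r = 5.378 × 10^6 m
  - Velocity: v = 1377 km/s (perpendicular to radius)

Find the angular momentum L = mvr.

Convert to SI: v = 1377 km/s = 1.377e+06 m/s.
Since v is perpendicular to r, L = m · v · r.
L = 440.3 · 1.377e+06 · 5.378e+06 kg·m²/s ≈ 3.261e+15 kg·m²/s.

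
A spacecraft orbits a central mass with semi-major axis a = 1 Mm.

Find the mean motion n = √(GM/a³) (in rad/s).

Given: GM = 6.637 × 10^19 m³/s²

Convert to SI: a = 1 Mm = 1e+06 m.
n = √(GM / a³).
n = √(6.637e+19 / (1e+06)³) rad/s ≈ 8.147 rad/s.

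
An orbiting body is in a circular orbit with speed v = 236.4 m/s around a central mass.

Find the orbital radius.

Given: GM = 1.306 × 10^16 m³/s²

For a circular orbit, v² = GM / r, so r = GM / v².
r = 1.306e+16 / (236.4)² m ≈ 2.337e+11 m = 233.7 Gm.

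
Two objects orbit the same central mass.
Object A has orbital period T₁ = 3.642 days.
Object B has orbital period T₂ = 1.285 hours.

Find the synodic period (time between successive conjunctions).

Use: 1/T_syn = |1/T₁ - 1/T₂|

Convert to SI: T₁ = 3.642 days = 314669 s; T₂ = 1.285 hours = 4626 s.
T_syn = |T₁ · T₂ / (T₁ − T₂)|.
T_syn = |314669 · 4626 / (314669 − 4626)| s ≈ 4695 s = 1.304 hours.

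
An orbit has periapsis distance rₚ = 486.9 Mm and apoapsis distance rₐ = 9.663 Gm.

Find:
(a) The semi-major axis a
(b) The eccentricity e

Convert to SI: rₚ = 486.9 Mm = 4.869e+08 m; rₐ = 9.663 Gm = 9.663e+09 m.
(a) a = (rₚ + rₐ) / 2 = (4.869e+08 + 9.663e+09) / 2 ≈ 5.075e+09 m = 5.075 Gm.
(b) e = (rₐ − rₚ) / (rₐ + rₚ) = (9.663e+09 − 4.869e+08) / (9.663e+09 + 4.869e+08) ≈ 0.9041.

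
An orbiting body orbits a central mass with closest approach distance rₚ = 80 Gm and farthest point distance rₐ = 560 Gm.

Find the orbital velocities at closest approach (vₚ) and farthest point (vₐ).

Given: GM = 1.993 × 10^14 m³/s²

Convert to SI: rₚ = 80 Gm = 8e+10 m; rₐ = 560 Gm = 5.6e+11 m.
Use the vis-viva equation v² = GM(2/r − 1/a) with a = (rₚ + rₐ)/2 = (8e+10 + 5.6e+11)/2 = 3.2e+11 m.
vₚ = √(GM · (2/rₚ − 1/a)) = √(1.993e+14 · (2/8e+10 − 1/3.2e+11)) m/s ≈ 66.03 m/s = 66.03 m/s.
vₐ = √(GM · (2/rₐ − 1/a)) = √(1.993e+14 · (2/5.6e+11 − 1/3.2e+11)) m/s ≈ 9.433 m/s = 9.433 m/s.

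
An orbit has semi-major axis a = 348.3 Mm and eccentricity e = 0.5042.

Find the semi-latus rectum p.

Convert to SI: a = 348.3 Mm = 3.483e+08 m.
p = a (1 − e²).
p = 3.483e+08 · (1 − (0.5042)²) = 3.483e+08 · 0.745782 ≈ 2.598e+08 m = 259.8 Mm.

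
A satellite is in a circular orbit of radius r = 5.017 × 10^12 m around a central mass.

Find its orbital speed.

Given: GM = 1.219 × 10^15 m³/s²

For a circular orbit, gravity supplies the centripetal force, so v = √(GM / r).
v = √(1.219e+15 / 5.017e+12) m/s ≈ 15.59 m/s = 15.59 m/s.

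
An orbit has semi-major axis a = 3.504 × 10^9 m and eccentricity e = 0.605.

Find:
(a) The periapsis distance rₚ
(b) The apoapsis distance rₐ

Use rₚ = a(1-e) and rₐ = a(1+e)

(a) rₚ = a(1 − e) = 3.504e+09 · (1 − 0.605) = 3.504e+09 · 0.395 ≈ 1.384e+09 m = 1.384 × 10^9 m.
(b) rₐ = a(1 + e) = 3.504e+09 · (1 + 0.605) = 3.504e+09 · 1.605 ≈ 5.624e+09 m = 5.624 × 10^9 m.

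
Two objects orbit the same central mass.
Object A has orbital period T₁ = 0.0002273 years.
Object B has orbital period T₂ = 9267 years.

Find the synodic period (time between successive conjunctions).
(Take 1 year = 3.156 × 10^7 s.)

Convert to SI: T₁ = 0.0002273 years = 7173.59 s; T₂ = 9267 years = 2.92467e+11 s.
T_syn = |T₁ · T₂ / (T₁ − T₂)|.
T_syn = |7173.59 · 2.92467e+11 / (7173.59 − 2.92467e+11)| s ≈ 7174 s = 0.0002273 years.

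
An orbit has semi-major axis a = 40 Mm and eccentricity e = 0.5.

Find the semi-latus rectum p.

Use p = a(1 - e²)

Convert to SI: a = 40 Mm = 4e+07 m.
p = a (1 − e²).
p = 4e+07 · (1 − (0.5)²) = 4e+07 · 0.75 ≈ 3e+07 m = 30 Mm.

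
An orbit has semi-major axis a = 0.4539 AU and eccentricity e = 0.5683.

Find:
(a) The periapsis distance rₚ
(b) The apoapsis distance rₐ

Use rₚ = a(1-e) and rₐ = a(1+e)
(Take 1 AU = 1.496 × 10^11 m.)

Convert to SI: a = 0.4539 AU = 6.79034e+10 m.
(a) rₚ = a(1 − e) = 6.79034e+10 · (1 − 0.5683) = 6.79034e+10 · 0.4317 ≈ 2.931e+10 m = 0.1959 AU.
(b) rₐ = a(1 + e) = 6.79034e+10 · (1 + 0.5683) = 6.79034e+10 · 1.5683 ≈ 1.065e+11 m = 0.7119 AU.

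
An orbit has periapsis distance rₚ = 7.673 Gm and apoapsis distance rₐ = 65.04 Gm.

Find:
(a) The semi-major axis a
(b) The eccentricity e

Convert to SI: rₚ = 7.673 Gm = 7.673e+09 m; rₐ = 65.04 Gm = 6.504e+10 m.
(a) a = (rₚ + rₐ) / 2 = (7.673e+09 + 6.504e+10) / 2 ≈ 3.636e+10 m = 36.36 Gm.
(b) e = (rₐ − rₚ) / (rₐ + rₚ) = (6.504e+10 − 7.673e+09) / (6.504e+10 + 7.673e+09) ≈ 0.789.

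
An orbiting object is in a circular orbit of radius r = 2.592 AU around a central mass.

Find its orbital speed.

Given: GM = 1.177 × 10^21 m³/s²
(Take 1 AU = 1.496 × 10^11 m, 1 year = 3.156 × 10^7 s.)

Convert to SI: r = 2.592 AU = 3.87763e+11 m.
For a circular orbit, gravity supplies the centripetal force, so v = √(GM / r).
v = √(1.177e+21 / 3.87763e+11) m/s ≈ 5.509e+04 m/s = 11.62 AU/year.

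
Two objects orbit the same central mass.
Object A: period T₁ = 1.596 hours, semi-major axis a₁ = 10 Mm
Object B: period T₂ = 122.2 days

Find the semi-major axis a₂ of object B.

Convert to SI: T₁ = 1.596 hours = 5745.6 s; a₁ = 10 Mm = 1e+07 m; T₂ = 122.2 days = 1.05581e+07 s.
Kepler's third law: (T₁/T₂)² = (a₁/a₂)³ ⇒ a₂ = a₁ · (T₂/T₁)^(2/3).
T₂/T₁ = 1.05581e+07 / 5745.6 = 1837.59.
a₂ = 1e+07 · (1837.59)^(2/3) m ≈ 1.5e+09 m = 1.5 Gm.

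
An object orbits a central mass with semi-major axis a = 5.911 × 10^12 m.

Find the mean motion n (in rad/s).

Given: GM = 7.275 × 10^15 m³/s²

n = √(GM / a³).
n = √(7.275e+15 / (5.911e+12)³) rad/s ≈ 5.935e-12 rad/s.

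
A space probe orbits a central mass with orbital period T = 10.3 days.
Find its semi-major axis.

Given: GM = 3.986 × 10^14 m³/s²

Convert to SI: T = 10.3 days = 889920 s.
Invert Kepler's third law: a = (GM · T² / (4π²))^(1/3).
Substituting T = 889920 s and GM = 3.986e+14 m³/s²:
a = (3.986e+14 · (889920)² / (4π²))^(1/3) m
a ≈ 2e+08 m = 200 Mm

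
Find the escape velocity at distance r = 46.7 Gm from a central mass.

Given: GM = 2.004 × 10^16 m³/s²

Convert to SI: r = 46.7 Gm = 4.67e+10 m.
Escape velocity comes from setting total energy to zero: ½v² − GM/r = 0 ⇒ v_esc = √(2GM / r).
v_esc = √(2 · 2.004e+16 / 4.67e+10) m/s ≈ 926.4 m/s = 926.4 m/s.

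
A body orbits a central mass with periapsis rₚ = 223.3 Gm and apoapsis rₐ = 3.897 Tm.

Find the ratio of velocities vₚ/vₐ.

Convert to SI: rₚ = 223.3 Gm = 2.233e+11 m; rₐ = 3.897 Tm = 3.897e+12 m.
Conservation of angular momentum gives rₚvₚ = rₐvₐ, so vₚ/vₐ = rₐ/rₚ.
vₚ/vₐ = 3.897e+12 / 2.233e+11 ≈ 17.45.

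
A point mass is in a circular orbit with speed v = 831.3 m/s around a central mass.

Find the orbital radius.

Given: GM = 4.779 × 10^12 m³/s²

For a circular orbit, v² = GM / r, so r = GM / v².
r = 4.779e+12 / (831.3)² m ≈ 6.915e+06 m = 6.915 × 10^6 m.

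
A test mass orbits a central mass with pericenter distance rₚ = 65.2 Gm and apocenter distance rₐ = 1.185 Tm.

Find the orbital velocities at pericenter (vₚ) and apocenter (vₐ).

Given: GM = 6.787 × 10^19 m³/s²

Convert to SI: rₚ = 65.2 Gm = 6.52e+10 m; rₐ = 1.185 Tm = 1.185e+12 m.
Use the vis-viva equation v² = GM(2/r − 1/a) with a = (rₚ + rₐ)/2 = (6.52e+10 + 1.185e+12)/2 = 6.251e+11 m.
vₚ = √(GM · (2/rₚ − 1/a)) = √(6.787e+19 · (2/6.52e+10 − 1/6.251e+11)) m/s ≈ 4.442e+04 m/s = 44.42 km/s.
vₐ = √(GM · (2/rₐ − 1/a)) = √(6.787e+19 · (2/1.185e+12 − 1/6.251e+11)) m/s ≈ 2444 m/s = 2.444 km/s.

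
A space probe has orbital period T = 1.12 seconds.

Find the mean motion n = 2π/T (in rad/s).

n = 2π / T.
n = 2π / 1.12 s ≈ 5.61 rad/s.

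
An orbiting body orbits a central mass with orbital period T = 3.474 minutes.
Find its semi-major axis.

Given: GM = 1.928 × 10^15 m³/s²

Convert to SI: T = 3.474 minutes = 208.44 s.
Invert Kepler's third law: a = (GM · T² / (4π²))^(1/3).
Substituting T = 208.44 s and GM = 1.928e+15 m³/s²:
a = (1.928e+15 · (208.44)² / (4π²))^(1/3) m
a ≈ 1.285e+06 m = 1.285 Mm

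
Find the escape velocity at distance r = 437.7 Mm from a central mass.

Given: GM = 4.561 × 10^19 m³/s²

Convert to SI: r = 437.7 Mm = 4.377e+08 m.
Escape velocity comes from setting total energy to zero: ½v² − GM/r = 0 ⇒ v_esc = √(2GM / r).
v_esc = √(2 · 4.561e+19 / 4.377e+08) m/s ≈ 4.565e+05 m/s = 456.5 km/s.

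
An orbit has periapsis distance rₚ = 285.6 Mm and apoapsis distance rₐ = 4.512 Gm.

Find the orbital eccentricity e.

Convert to SI: rₚ = 285.6 Mm = 2.856e+08 m; rₐ = 4.512 Gm = 4.512e+09 m.
e = (rₐ − rₚ) / (rₐ + rₚ).
e = (4.512e+09 − 2.856e+08) / (4.512e+09 + 2.856e+08) = 4.2264e+09 / 4.7976e+09 ≈ 0.8809.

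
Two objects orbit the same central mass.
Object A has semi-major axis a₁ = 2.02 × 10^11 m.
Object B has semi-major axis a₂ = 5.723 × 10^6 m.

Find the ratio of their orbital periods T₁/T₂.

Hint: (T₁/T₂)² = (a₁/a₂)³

From Kepler's third law, (T₁/T₂)² = (a₁/a₂)³, so T₁/T₂ = (a₁/a₂)^(3/2).
a₁/a₂ = 2.02e+11 / 5.723e+06 = 35296.2.
T₁/T₂ = (35296.2)^(3/2) ≈ 6.631e+06.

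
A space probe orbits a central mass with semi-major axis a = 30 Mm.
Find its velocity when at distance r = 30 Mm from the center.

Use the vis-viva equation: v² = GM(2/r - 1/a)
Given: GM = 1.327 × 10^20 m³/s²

Convert to SI: a = 30 Mm = 3e+07 m; r = 30 Mm = 3e+07 m.
Vis-viva: v = √(GM · (2/r − 1/a)).
2/r − 1/a = 2/3e+07 − 1/3e+07 = 3.33333e-08 m⁻¹.
v = √(1.327e+20 · 3.33333e-08) m/s ≈ 2.103e+06 m/s = 2103 km/s.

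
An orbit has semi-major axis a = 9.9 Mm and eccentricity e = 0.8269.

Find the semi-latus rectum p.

Convert to SI: a = 9.9 Mm = 9.9e+06 m.
p = a (1 − e²).
p = 9.9e+06 · (1 − (0.8269)²) = 9.9e+06 · 0.316236 ≈ 3.131e+06 m = 3.131 Mm.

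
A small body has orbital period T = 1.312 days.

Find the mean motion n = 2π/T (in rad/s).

Convert to SI: T = 1.312 days = 113357 s.
n = 2π / T.
n = 2π / 113357 s ≈ 5.543e-05 rad/s.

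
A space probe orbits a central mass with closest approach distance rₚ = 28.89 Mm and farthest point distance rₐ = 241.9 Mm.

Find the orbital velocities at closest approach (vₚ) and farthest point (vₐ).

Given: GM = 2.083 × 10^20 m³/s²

Convert to SI: rₚ = 28.89 Mm = 2.889e+07 m; rₐ = 241.9 Mm = 2.419e+08 m.
Use the vis-viva equation v² = GM(2/r − 1/a) with a = (rₚ + rₐ)/2 = (2.889e+07 + 2.419e+08)/2 = 1.35395e+08 m.
vₚ = √(GM · (2/rₚ − 1/a)) = √(2.083e+20 · (2/2.889e+07 − 1/1.35395e+08)) m/s ≈ 3.589e+06 m/s = 3589 km/s.
vₐ = √(GM · (2/rₐ − 1/a)) = √(2.083e+20 · (2/2.419e+08 − 1/1.35395e+08)) m/s ≈ 4.286e+05 m/s = 428.6 km/s.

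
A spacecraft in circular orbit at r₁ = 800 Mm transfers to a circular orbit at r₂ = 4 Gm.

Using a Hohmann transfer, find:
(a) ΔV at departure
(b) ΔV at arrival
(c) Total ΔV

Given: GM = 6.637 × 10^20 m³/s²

Convert to SI: r₁ = 800 Mm = 8e+08 m; r₂ = 4 Gm = 4e+09 m.
Transfer semi-major axis: a_t = (r₁ + r₂)/2 = (8e+08 + 4e+09)/2 = 2.4e+09 m.
Circular speeds: v₁ = √(GM/r₁) = 910838 m/s, v₂ = √(GM/r₂) = 407339 m/s.
Transfer speeds (vis-viva v² = GM(2/r − 1/a_t)): v₁ᵗ = 1.17589e+06 m/s, v₂ᵗ = 235177 m/s.
(a) ΔV₁ = |v₁ᵗ − v₁| ≈ 2.65e+05 m/s = 265 km/s.
(b) ΔV₂ = |v₂ − v₂ᵗ| ≈ 1.722e+05 m/s = 172.2 km/s.
(c) ΔV_total = ΔV₁ + ΔV₂ ≈ 4.372e+05 m/s = 437.2 km/s.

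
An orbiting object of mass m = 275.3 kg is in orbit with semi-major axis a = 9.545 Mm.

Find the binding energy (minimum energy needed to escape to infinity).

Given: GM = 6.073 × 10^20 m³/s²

Convert to SI: a = 9.545 Mm = 9.545e+06 m.
Total orbital energy is E = −GMm/(2a); binding energy is E_bind = −E = GMm/(2a).
E_bind = 6.073e+20 · 275.3 / (2 · 9.545e+06) J ≈ 8.758e+15 J = 8.758 PJ.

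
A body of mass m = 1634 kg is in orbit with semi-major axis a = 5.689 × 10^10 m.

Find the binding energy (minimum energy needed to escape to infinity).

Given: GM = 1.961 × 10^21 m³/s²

Total orbital energy is E = −GMm/(2a); binding energy is E_bind = −E = GMm/(2a).
E_bind = 1.961e+21 · 1634 / (2 · 5.689e+10) J ≈ 2.816e+13 J = 28.16 TJ.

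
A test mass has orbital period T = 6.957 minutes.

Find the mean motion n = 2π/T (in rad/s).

Convert to SI: T = 6.957 minutes = 417.42 s.
n = 2π / T.
n = 2π / 417.42 s ≈ 0.01505 rad/s.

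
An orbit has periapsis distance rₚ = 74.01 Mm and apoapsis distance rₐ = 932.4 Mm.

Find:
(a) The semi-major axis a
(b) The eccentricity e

Convert to SI: rₚ = 74.01 Mm = 7.401e+07 m; rₐ = 932.4 Mm = 9.324e+08 m.
(a) a = (rₚ + rₐ) / 2 = (7.401e+07 + 9.324e+08) / 2 ≈ 5.032e+08 m = 503.2 Mm.
(b) e = (rₐ − rₚ) / (rₐ + rₚ) = (9.324e+08 − 7.401e+07) / (9.324e+08 + 7.401e+07) ≈ 0.8529.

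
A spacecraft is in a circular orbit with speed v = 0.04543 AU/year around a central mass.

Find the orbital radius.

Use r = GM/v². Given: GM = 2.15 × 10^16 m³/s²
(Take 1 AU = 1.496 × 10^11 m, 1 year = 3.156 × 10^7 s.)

Convert to SI: v = 0.04543 AU/year = 215.346 m/s.
For a circular orbit, v² = GM / r, so r = GM / v².
r = 2.15e+16 / (215.346)² m ≈ 4.636e+11 m = 3.099 AU.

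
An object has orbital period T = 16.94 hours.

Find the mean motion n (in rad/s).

Convert to SI: T = 16.94 hours = 60984 s.
n = 2π / T.
n = 2π / 60984 s ≈ 0.000103 rad/s.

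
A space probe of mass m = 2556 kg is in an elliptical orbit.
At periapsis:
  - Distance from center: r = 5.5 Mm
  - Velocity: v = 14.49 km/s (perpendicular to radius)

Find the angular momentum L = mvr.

Convert to SI: r = 5.5 Mm = 5.5e+06 m; v = 14.49 km/s = 14490 m/s.
Since v is perpendicular to r, L = m · v · r.
L = 2556 · 14490 · 5.5e+06 kg·m²/s ≈ 2.037e+14 kg·m²/s.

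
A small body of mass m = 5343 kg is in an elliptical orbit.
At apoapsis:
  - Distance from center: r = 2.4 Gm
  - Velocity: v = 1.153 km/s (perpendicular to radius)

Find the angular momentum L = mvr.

Convert to SI: r = 2.4 Gm = 2.4e+09 m; v = 1.153 km/s = 1153 m/s.
Since v is perpendicular to r, L = m · v · r.
L = 5343 · 1153 · 2.4e+09 kg·m²/s ≈ 1.479e+16 kg·m²/s.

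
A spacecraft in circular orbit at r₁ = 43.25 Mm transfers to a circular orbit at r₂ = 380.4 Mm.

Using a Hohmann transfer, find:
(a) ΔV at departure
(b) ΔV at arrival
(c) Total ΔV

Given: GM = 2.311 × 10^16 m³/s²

Convert to SI: r₁ = 43.25 Mm = 4.325e+07 m; r₂ = 380.4 Mm = 3.804e+08 m.
Transfer semi-major axis: a_t = (r₁ + r₂)/2 = (4.325e+07 + 3.804e+08)/2 = 2.11825e+08 m.
Circular speeds: v₁ = √(GM/r₁) = 23115.7 m/s, v₂ = √(GM/r₂) = 7794.35 m/s.
Transfer speeds (vis-viva v² = GM(2/r − 1/a_t)): v₁ᵗ = 30976.9 m/s, v₂ᵗ = 3521.96 m/s.
(a) ΔV₁ = |v₁ᵗ − v₁| ≈ 7861 m/s = 7.861 km/s.
(b) ΔV₂ = |v₂ − v₂ᵗ| ≈ 4272 m/s = 4.272 km/s.
(c) ΔV_total = ΔV₁ + ΔV₂ ≈ 1.213e+04 m/s = 12.13 km/s.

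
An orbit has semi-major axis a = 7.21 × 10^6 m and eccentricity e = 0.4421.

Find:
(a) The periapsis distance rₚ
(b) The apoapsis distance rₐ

(a) rₚ = a(1 − e) = 7.21e+06 · (1 − 0.4421) = 7.21e+06 · 0.5579 ≈ 4.022e+06 m = 4.022 × 10^6 m.
(b) rₐ = a(1 + e) = 7.21e+06 · (1 + 0.4421) = 7.21e+06 · 1.4421 ≈ 1.04e+07 m = 1.04 × 10^7 m.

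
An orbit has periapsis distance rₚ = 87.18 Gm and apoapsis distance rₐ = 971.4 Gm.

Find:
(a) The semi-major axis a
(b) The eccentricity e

Convert to SI: rₚ = 87.18 Gm = 8.718e+10 m; rₐ = 971.4 Gm = 9.714e+11 m.
(a) a = (rₚ + rₐ) / 2 = (8.718e+10 + 9.714e+11) / 2 ≈ 5.293e+11 m = 529.3 Gm.
(b) e = (rₐ − rₚ) / (rₐ + rₚ) = (9.714e+11 − 8.718e+10) / (9.714e+11 + 8.718e+10) ≈ 0.8353.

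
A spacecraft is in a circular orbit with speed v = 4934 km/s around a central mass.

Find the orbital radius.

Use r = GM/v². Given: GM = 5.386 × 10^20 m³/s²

Convert to SI: v = 4934 km/s = 4.934e+06 m/s.
For a circular orbit, v² = GM / r, so r = GM / v².
r = 5.386e+20 / (4.934e+06)² m ≈ 2.212e+07 m = 22.12 Mm.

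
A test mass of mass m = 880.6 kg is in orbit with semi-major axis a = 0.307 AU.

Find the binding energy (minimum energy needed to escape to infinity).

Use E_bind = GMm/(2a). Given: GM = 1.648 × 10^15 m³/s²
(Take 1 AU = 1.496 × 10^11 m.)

Convert to SI: a = 0.307 AU = 4.59272e+10 m.
Total orbital energy is E = −GMm/(2a); binding energy is E_bind = −E = GMm/(2a).
E_bind = 1.648e+15 · 880.6 / (2 · 4.59272e+10) J ≈ 1.58e+07 J = 15.8 MJ.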